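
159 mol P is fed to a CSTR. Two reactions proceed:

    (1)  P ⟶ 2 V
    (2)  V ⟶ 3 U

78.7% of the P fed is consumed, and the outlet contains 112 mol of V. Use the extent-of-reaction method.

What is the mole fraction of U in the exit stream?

Conversion of P: P consumed = 1ξ₁ = 0.787 × 159 → ξ₁ = 125.1 mol.
V balance: n_V = 0 + 2ξ₁ − 1ξ₂ = 112 → ξ₂ = (2·125.1 − 112)/1 = 138.3 mol.
Outlet amounts (n = n₀ + Σ ν·ξ):
  P: 159 − 1(125.1) = 33.87
  V: 0 + 2(125.1) − 1(138.3) = 112
  U: 0 + 3(138.3) = 414.8
Total out = 560.7 mol; y_U = 414.8 / 560.7 = 0.7398.

0.74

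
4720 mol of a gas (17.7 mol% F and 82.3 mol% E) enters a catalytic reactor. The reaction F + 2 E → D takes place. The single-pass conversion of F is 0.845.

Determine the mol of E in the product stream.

2470 mol

F reacted = 0.845 × 835.4 = 705.9 mol; ν_F = −1, so ξ = 705.9/1 = 705.9 mol.
Outlet amounts (n = n₀ + ν ξ):
  F: 835.4 − 1(705.9) = 129.5
  E: 3885 − 2(705.9) = 2473
  D: 0 + 1(705.9) = 705.9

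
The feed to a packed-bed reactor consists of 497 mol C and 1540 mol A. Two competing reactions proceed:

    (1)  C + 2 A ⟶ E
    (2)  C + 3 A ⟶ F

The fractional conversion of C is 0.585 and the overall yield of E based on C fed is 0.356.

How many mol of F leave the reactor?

Yield of E: 1ξ₁ / 497 = 0.356 → ξ₁ = 176.9 mol.
Conversion of C: 1ξ₁ + 1ξ₂ = 0.585 × 497 = 290.7 → ξ₂ = 113.8 mol.
Outlet amounts (n = n₀ + Σ ν·ξ):
  C: 497 − 1(176.9) − 1(113.8) = 206.3
  A: 1540 − 2(176.9) − 3(113.8) = 844.7
  E: 0 + 1(176.9) = 176.9
  F: 0 + 1(113.8) = 113.8

114 mol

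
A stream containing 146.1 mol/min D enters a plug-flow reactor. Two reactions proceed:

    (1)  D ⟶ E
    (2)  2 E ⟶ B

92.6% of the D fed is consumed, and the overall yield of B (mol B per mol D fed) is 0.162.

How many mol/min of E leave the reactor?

Conversion of D: D consumed = 1ξ₁ = 0.926 × 146.1 → ξ₁ = 135.3 mol/min.
Yield of B: 1ξ₂ / 146.1 = 0.162 → ξ₂ = 23.67 mol/min.
Outlet amounts (n = n₀ + Σ ν·ξ):
  D: 146.1 − 1(135.3) = 10.81
  E: 0 + 1(135.3) − 2(23.67) = 87.95
  B: 0 + 1(23.67) = 23.67

88 mol/min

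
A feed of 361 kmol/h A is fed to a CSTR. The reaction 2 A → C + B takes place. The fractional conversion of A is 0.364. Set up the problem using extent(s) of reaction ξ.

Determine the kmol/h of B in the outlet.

A reacted = 0.364 × 361 = 131.4 kmol/h; ν_A = −2, so ξ = 131.4/2 = 65.7 kmol/h.
Outlet amounts (n = n₀ + ν ξ):
  A: 361 − 2(65.7) = 229.6
  C: 0 + 1(65.7) = 65.7
  B: 0 + 1(65.7) = 65.7

65.7 kmol/h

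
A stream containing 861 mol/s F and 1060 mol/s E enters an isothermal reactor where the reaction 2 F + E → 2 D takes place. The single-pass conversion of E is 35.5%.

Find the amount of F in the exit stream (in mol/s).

E reacted = 0.355 × 1060 = 376.3 mol/s; ν_E = −1, so ξ = 376.3/1 = 376.3 mol/s.
Outlet amounts (n = n₀ + ν ξ):
  F: 861 − 2(376.3) = 108.4
  E: 1060 − 1(376.3) = 683.7
  D: 0 + 2(376.3) = 752.6

108 mol/s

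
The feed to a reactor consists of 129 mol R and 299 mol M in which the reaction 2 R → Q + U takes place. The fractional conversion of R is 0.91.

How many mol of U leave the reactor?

58.7 mol

R reacted = 0.91 × 129 = 117.4 mol; ν_R = −2, so ξ = 117.4/2 = 58.7 mol.
Outlet amounts (n = n₀ + ν ξ):
  R: 129 − 2(58.7) = 11.61
  Q: 0 + 1(58.7) = 58.7
  U: 0 + 1(58.7) = 58.7
  M: 299 (inert)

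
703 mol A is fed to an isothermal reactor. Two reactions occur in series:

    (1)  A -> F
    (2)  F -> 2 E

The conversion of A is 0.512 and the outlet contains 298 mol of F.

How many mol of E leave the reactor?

124 mol

Conversion of A: A consumed = 1ξ₁ = 0.512 × 703 → ξ₁ = 359.9 mol.
F balance: n_F = 0 + 1ξ₁ − 1ξ₂ = 298 → ξ₂ = (1·359.9 − 298)/1 = 61.94 mol.
Outlet amounts (n = n₀ + Σ ν·ξ):
  A: 703 − 1(359.9) = 343.1
  F: 0 + 1(359.9) − 1(61.94) = 298
  E: 0 + 2(61.94) = 123.9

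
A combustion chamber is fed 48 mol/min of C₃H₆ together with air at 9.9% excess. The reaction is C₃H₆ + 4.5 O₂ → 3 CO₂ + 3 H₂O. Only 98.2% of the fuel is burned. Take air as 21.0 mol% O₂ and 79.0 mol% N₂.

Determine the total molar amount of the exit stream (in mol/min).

Stoichiometric O₂ = 4.5 × 48 = 216 mol/min; O₂ fed = 216 × 1.099 = 237.4 mol/min.
N₂ fed = 237.4 × 79/21 = 893 mol/min.
Fuel reacted = 0.982 × 48 → ξ = 47.14 mol/min.
Outlet (n = n₀ + ν ξ):
  C₃H₆: 48 − 1(47.14) = 0.864
  O₂: 237.4 − 4.5(47.14) = 25.27
  N₂: 893 (inert)
  CO₂: 0 + 3(47.14) = 141.4
  H₂O: 0 + 3(47.14) = 141.4
Total out = 0.864 + 25.27 + 893 + 141.4 + 141.4 = 1202 mol/min.

1200 mol/min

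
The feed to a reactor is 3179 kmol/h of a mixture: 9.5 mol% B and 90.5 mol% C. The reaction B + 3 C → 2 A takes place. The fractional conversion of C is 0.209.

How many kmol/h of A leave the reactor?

C reacted = 0.209 × 2877 = 601.3 kmol/h; ν_C = −3, so ξ = 601.3/3 = 200.4 kmol/h.
Outlet amounts (n = n₀ + ν ξ):
  B: 302 − 1(200.4) = 101.6
  C: 2877 − 3(200.4) = 2276
  A: 0 + 2(200.4) = 400.9

401 kmol/h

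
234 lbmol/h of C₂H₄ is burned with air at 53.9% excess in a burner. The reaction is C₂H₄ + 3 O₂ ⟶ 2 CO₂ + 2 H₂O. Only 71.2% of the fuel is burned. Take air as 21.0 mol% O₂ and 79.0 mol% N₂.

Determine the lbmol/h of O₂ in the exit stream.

581 lbmol/h

Stoichiometric O₂ = 3 × 234 = 702 lbmol/h; O₂ fed = 702 × 1.539 = 1080 lbmol/h.
N₂ fed = 1080 × 79/21 = 4064 lbmol/h.
Fuel reacted = 0.712 × 234 → ξ = 166.6 lbmol/h.
Outlet (n = n₀ + ν ξ):
  C₂H₄: 234 − 1(166.6) = 67.39
  O₂: 1080 − 3(166.6) = 580.6
  N₂: 4064 (inert)
  CO₂: 0 + 2(166.6) = 333.2
  H₂O: 0 + 2(166.6) = 333.2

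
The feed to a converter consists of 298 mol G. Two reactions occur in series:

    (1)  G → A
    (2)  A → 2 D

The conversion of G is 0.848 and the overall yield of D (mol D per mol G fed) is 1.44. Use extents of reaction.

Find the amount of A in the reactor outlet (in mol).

Conversion of G: G consumed = 1ξ₁ = 0.848 × 298 → ξ₁ = 252.7 mol.
Yield of D: 2ξ₂ / 298 = 1.44 → ξ₂ = 214.6 mol.
Outlet amounts (n = n₀ + Σ ν·ξ):
  G: 298 − 1(252.7) = 45.3
  A: 0 + 1(252.7) − 1(214.6) = 38.14
  D: 0 + 2(214.6) = 429.1

38.1 mol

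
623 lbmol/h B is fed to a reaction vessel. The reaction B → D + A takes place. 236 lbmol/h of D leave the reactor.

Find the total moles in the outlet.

859 lbmol/h

For D: n = n₀ + 1ξ → 236 = 0 + 1ξ, giving ξ = 236 lbmol/h.
Outlet amounts (n = n₀ + ν ξ):
  B: 623 − 1(236) = 387
  D: 0 + 1(236) = 236
  A: 0 + 1(236) = 236
Total out = 387 + 236 + 236 = 859 lbmol/h.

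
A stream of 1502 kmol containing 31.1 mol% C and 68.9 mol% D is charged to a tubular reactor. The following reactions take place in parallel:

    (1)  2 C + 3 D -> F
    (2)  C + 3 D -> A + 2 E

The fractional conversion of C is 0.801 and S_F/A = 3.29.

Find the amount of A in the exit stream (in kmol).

Conversion of C: C consumed = 0.801 × 467.1 = 374.2 kmol = 2ξ₁ + 1ξ₂.
Selectivity: 1ξ₁ / (1ξ₂) = 3.29 → ξ₁ = 3.29 ξ₂.
Substitute: (2·3.29 + 1) ξ₂ = 374.2 → ξ₂ = 49.36 kmol, ξ₁ = 162.4 kmol.
Outlet amounts (n = n₀ + Σ ν·ξ):
  C: 467.1 − 2(162.4) − 1(49.36) = 92.96
  D: 1035 − 3(162.4) − 3(49.36) = 399.6
  F: 0 + 1(162.4) = 162.4
  A: 0 + 1(49.36) = 49.36
  E: 0 + 2(49.36) = 98.72

49.4 kmol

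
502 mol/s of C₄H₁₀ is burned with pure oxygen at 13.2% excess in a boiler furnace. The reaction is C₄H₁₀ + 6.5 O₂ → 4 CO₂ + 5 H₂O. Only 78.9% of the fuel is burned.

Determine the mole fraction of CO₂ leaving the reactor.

Stoichiometric O₂ = 6.5 × 502 = 3263 mol/s; O₂ fed = 3263 × 1.132 = 3694 mol/s.
Fuel reacted = 0.789 × 502 → ξ = 396.1 mol/s.
Outlet (n = n₀ + ν ξ):
  C₄H₁₀: 502 − 1(396.1) = 105.9
  O₂: 3694 − 6.5(396.1) = 1119
  CO₂: 0 + 4(396.1) = 1584
  H₂O: 0 + 5(396.1) = 1980
Total out = 4790 mol/s; y_CO₂ = 1584 / 4790 = 0.3308.

0.331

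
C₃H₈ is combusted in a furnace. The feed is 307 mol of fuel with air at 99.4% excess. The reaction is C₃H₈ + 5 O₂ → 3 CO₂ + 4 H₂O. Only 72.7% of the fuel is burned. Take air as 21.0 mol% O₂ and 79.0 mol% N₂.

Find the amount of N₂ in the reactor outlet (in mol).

11500 mol

Stoichiometric O₂ = 5 × 307 = 1535 mol; O₂ fed = 1535 × 1.994 = 3061 mol.
N₂ fed = 3061 × 79/21 = 11510 mol.
Fuel reacted = 0.727 × 307 → ξ = 223.2 mol.
Outlet (n = n₀ + ν ξ):
  C₃H₈: 307 − 1(223.2) = 83.81
  O₂: 3061 − 5(223.2) = 1945
  N₂: 11510 (inert)
  CO₂: 0 + 3(223.2) = 669.6
  H₂O: 0 + 4(223.2) = 892.8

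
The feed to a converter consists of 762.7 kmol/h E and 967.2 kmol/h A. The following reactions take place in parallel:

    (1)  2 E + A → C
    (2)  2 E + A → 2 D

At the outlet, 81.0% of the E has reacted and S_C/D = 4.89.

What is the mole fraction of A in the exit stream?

0.577

Conversion of E: E consumed = 0.81 × 762.7 = 617.8 kmol/h = 2ξ₁ + 2ξ₂.
Selectivity: 1ξ₁ / (2ξ₂) = 4.89 → ξ₁ = 9.78 ξ₂.
Substitute: (2·9.78 + 2) ξ₂ = 617.8 → ξ₂ = 28.65 kmol/h, ξ₁ = 280.2 kmol/h.
Outlet amounts (n = n₀ + Σ ν·ξ):
  E: 762.7 − 2(280.2) − 2(28.65) = 144.9
  A: 967.2 − 1(280.2) − 1(28.65) = 658.3
  C: 0 + 1(280.2) = 280.2
  D: 0 + 2(28.65) = 57.31
Total out = 1141 kmol/h; y_A = 658.3 / 1141 = 0.5771.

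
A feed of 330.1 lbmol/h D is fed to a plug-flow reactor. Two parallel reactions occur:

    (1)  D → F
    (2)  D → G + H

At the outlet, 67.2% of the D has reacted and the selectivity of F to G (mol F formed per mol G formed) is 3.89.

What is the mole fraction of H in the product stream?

Conversion of D: D consumed = 0.672 × 330.1 = 221.8 lbmol/h = 1ξ₁ + 1ξ₂.
Selectivity: 1ξ₁ / (1ξ₂) = 3.89 → ξ₁ = 3.89 ξ₂.
Substitute: (1·3.89 + 1) ξ₂ = 221.8 → ξ₂ = 45.36 lbmol/h, ξ₁ = 176.5 lbmol/h.
Outlet amounts (n = n₀ + Σ ν·ξ):
  D: 330.1 − 1(176.5) − 1(45.36) = 108.3
  F: 0 + 1(176.5) = 176.5
  G: 0 + 1(45.36) = 45.36
  H: 0 + 1(45.36) = 45.36
Total out = 375.5 lbmol/h; y_H = 45.36 / 375.5 = 0.1208.

0.121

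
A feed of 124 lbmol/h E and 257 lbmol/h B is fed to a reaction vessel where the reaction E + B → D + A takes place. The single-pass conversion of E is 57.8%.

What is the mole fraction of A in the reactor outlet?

E reacted = 0.578 × 124 = 71.67 lbmol/h; ν_E = −1, so ξ = 71.67/1 = 71.67 lbmol/h.
Outlet amounts (n = n₀ + ν ξ):
  E: 124 − 1(71.67) = 52.33
  B: 257 − 1(71.67) = 185.3
  D: 0 + 1(71.67) = 71.67
  A: 0 + 1(71.67) = 71.67
Total out = 381 lbmol/h; y_A = 71.67 / 381 = 0.1881.

0.188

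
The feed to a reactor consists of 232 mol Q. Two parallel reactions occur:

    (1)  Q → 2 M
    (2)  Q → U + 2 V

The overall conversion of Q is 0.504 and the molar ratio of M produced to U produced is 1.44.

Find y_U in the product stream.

Conversion of Q: Q consumed = 0.504 × 232 = 116.9 mol = 1ξ₁ + 1ξ₂.
Selectivity: 2ξ₁ / (1ξ₂) = 1.44 → ξ₁ = 0.72 ξ₂.
Substitute: (1·0.72 + 1) ξ₂ = 116.9 → ξ₂ = 67.98 mol, ξ₁ = 48.95 mol.
Outlet amounts (n = n₀ + Σ ν·ξ):
  Q: 232 − 1(48.95) − 1(67.98) = 115.1
  M: 0 + 2(48.95) = 97.89
  U: 0 + 1(67.98) = 67.98
  V: 0 + 2(67.98) = 136
Total out = 416.9 mol; y_U = 67.98 / 416.9 = 0.1631.

0.163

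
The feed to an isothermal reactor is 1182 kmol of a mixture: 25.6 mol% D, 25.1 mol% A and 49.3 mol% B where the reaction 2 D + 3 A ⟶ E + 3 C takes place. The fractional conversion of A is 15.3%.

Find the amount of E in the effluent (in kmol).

A reacted = 0.153 × 296.7 = 45.39 kmol; ν_A = −3, so ξ = 45.39/3 = 15.13 kmol.
Outlet amounts (n = n₀ + ν ξ):
  D: 302.6 − 2(15.13) = 272.3
  A: 296.7 − 3(15.13) = 251.3
  E: 0 + 1(15.13) = 15.13
  C: 0 + 3(15.13) = 45.39
  B: 582.7 (inert)

15.1 kmol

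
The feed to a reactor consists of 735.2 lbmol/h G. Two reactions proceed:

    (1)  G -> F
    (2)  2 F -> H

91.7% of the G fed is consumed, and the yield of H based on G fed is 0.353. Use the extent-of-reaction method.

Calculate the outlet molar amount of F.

155 lbmol/h

Conversion of G: G consumed = 1ξ₁ = 0.917 × 735.2 → ξ₁ = 674.2 lbmol/h.
Yield of H: 1ξ₂ / 735.2 = 0.353 → ξ₂ = 259.5 lbmol/h.
Outlet amounts (n = n₀ + Σ ν·ξ):
  G: 735.2 − 1(674.2) = 61.02
  F: 0 + 1(674.2) − 2(259.5) = 155.1
  H: 0 + 1(259.5) = 259.5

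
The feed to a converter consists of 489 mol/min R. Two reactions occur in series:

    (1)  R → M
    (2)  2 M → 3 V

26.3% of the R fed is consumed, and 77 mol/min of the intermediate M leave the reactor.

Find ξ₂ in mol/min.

ξ₂ = 25.8 mol/min

Conversion of R: R consumed = 1ξ₁ = 0.263 × 489 → ξ₁ = 128.6 mol/min.
M balance: n_M = 0 + 1ξ₁ − 2ξ₂ = 77 → ξ₂ = (1·128.6 − 77)/2 = 25.8 mol/min.
Outlet amounts (n = n₀ + Σ ν·ξ):
  R: 489 − 1(128.6) = 360.4
  M: 0 + 1(128.6) − 2(25.8) = 77
  V: 0 + 3(25.8) = 77.41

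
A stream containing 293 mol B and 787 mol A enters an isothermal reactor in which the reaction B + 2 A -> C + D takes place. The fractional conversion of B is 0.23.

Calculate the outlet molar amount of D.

B reacted = 0.23 × 293 = 67.39 mol; ν_B = −1, so ξ = 67.39/1 = 67.39 mol.
Outlet amounts (n = n₀ + ν ξ):
  B: 293 − 1(67.39) = 225.6
  A: 787 − 2(67.39) = 652.2
  C: 0 + 1(67.39) = 67.39
  D: 0 + 1(67.39) = 67.39

67.4 mol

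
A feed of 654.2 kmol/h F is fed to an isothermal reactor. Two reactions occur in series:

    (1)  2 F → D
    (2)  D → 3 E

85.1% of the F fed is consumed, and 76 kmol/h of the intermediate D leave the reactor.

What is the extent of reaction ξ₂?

Conversion of F: F consumed = 2ξ₁ = 0.851 × 654.2 → ξ₁ = 278.4 kmol/h.
D balance: n_D = 0 + 1ξ₁ − 1ξ₂ = 76 → ξ₂ = (1·278.4 − 76)/1 = 202.4 kmol/h.
Outlet amounts (n = n₀ + Σ ν·ξ):
  F: 654.2 − 2(278.4) = 97.48
  D: 0 + 1(278.4) − 1(202.4) = 76
  E: 0 + 3(202.4) = 607.1

ξ₂ = 202 kmol/h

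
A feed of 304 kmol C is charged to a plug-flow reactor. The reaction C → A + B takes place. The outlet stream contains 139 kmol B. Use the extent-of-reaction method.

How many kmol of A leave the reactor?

139 kmol

For B: n = n₀ + 1ξ → 139 = 0 + 1ξ, giving ξ = 139 kmol.
Outlet amounts (n = n₀ + ν ξ):
  C: 304 − 1(139) = 165
  A: 0 + 1(139) = 139
  B: 0 + 1(139) = 139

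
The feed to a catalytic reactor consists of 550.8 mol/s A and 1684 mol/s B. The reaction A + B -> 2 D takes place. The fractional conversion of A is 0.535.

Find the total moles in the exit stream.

2230 mol/s

A reacted = 0.535 × 550.8 = 294.7 mol/s; ν_A = −1, so ξ = 294.7/1 = 294.7 mol/s.
Outlet amounts (n = n₀ + ν ξ):
  A: 550.8 − 1(294.7) = 256.1
  B: 1684 − 1(294.7) = 1389
  D: 0 + 2(294.7) = 589.4
Total out = 256.1 + 1389 + 589.4 = 2235 mol/s.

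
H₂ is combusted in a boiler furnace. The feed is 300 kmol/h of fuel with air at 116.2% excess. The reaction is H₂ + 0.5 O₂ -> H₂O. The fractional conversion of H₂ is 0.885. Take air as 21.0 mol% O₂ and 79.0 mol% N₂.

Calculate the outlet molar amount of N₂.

1220 kmol/h

Stoichiometric O₂ = 0.5 × 300 = 150 kmol/h; O₂ fed = 150 × 2.162 = 324.3 kmol/h.
N₂ fed = 324.3 × 79/21 = 1220 kmol/h.
Fuel reacted = 0.885 × 300 → ξ = 265.5 kmol/h.
Outlet (n = n₀ + ν ξ):
  H₂: 300 − 1(265.5) = 34.5
  O₂: 324.3 − 0.5(265.5) = 191.6
  N₂: 1220 (inert)
  H₂O: 0 + 1(265.5) = 265.5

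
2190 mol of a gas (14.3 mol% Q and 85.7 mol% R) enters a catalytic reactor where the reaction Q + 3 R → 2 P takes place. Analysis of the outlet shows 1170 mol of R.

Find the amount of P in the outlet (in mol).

471 mol

For R: n = n₀ − 3ξ → 1170 = 1877 − 3ξ, giving ξ = 235.6 mol.
Outlet amounts (n = n₀ + ν ξ):
  Q: 313.2 − 1(235.6) = 77.56
  R: 1877 − 3(235.6) = 1170
  P: 0 + 2(235.6) = 471.2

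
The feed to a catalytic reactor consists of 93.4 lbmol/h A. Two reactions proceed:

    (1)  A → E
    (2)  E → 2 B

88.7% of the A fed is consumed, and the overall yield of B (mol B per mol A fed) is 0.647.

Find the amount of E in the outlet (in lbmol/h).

Conversion of A: A consumed = 1ξ₁ = 0.887 × 93.4 → ξ₁ = 82.85 lbmol/h.
Yield of B: 2ξ₂ / 93.4 = 0.647 → ξ₂ = 30.21 lbmol/h.
Outlet amounts (n = n₀ + Σ ν·ξ):
  A: 93.4 − 1(82.85) = 10.55
  E: 0 + 1(82.85) − 1(30.21) = 52.63
  B: 0 + 2(30.21) = 60.43

52.6 lbmol/h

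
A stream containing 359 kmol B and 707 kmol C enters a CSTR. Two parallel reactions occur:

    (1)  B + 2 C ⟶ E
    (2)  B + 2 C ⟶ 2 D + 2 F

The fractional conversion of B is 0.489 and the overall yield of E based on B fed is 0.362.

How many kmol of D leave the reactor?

91.2 kmol

Yield of E: 1ξ₁ / 359 = 0.362 → ξ₁ = 130 kmol.
Conversion of B: 1ξ₁ + 1ξ₂ = 0.489 × 359 = 175.6 → ξ₂ = 45.59 kmol.
Outlet amounts (n = n₀ + Σ ν·ξ):
  B: 359 − 1(130) − 1(45.59) = 183.4
  C: 707 − 2(130) − 2(45.59) = 355.9
  E: 0 + 1(130) = 130
  D: 0 + 2(45.59) = 91.19
  F: 0 + 2(45.59) = 91.19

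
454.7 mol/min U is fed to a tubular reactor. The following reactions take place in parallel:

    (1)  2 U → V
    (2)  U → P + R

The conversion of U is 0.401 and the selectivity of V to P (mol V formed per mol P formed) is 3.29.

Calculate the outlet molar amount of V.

79.1 mol/min

Conversion of U: U consumed = 0.401 × 454.7 = 182.3 mol/min = 2ξ₁ + 1ξ₂.
Selectivity: 1ξ₁ / (1ξ₂) = 3.29 → ξ₁ = 3.29 ξ₂.
Substitute: (2·3.29 + 1) ξ₂ = 182.3 → ξ₂ = 24.05 mol/min, ξ₁ = 79.14 mol/min.
Outlet amounts (n = n₀ + Σ ν·ξ):
  U: 454.7 − 2(79.14) − 1(24.05) = 272.4
  V: 0 + 1(79.14) = 79.14
  P: 0 + 1(24.05) = 24.05
  R: 0 + 1(24.05) = 24.05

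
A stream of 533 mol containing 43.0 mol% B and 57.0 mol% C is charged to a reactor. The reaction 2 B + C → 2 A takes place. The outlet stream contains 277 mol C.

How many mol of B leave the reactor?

For C: n = n₀ − 1ξ → 277 = 303.8 − 1ξ, giving ξ = 26.81 mol.
Outlet amounts (n = n₀ + ν ξ):
  B: 229.2 − 2(26.81) = 175.6
  C: 303.8 − 1(26.81) = 277
  A: 0 + 2(26.81) = 53.62

176 mol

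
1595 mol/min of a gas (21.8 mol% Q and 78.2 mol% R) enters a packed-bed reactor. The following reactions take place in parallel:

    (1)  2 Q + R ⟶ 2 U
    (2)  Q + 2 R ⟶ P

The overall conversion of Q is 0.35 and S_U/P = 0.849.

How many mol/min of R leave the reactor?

Conversion of Q: Q consumed = 0.35 × 347.7 = 121.7 mol/min = 2ξ₁ + 1ξ₂.
Selectivity: 2ξ₁ / (1ξ₂) = 0.849 → ξ₁ = 0.4245 ξ₂.
Substitute: (2·0.4245 + 1) ξ₂ = 121.7 → ξ₂ = 65.82 mol/min, ξ₁ = 27.94 mol/min.
Outlet amounts (n = n₀ + Σ ν·ξ):
  Q: 347.7 − 2(27.94) − 1(65.82) = 226
  R: 1247 − 1(27.94) − 2(65.82) = 1088
  U: 0 + 2(27.94) = 55.88
  P: 0 + 1(65.82) = 65.82

1090 mol/min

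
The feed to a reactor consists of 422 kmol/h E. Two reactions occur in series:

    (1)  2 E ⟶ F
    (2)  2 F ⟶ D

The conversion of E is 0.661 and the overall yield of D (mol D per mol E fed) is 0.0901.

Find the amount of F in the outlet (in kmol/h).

Conversion of E: E consumed = 2ξ₁ = 0.661 × 422 → ξ₁ = 139.5 kmol/h.
Yield of D: 1ξ₂ / 422 = 0.0901 → ξ₂ = 38.02 kmol/h.
Outlet amounts (n = n₀ + Σ ν·ξ):
  E: 422 − 2(139.5) = 143.1
  F: 0 + 1(139.5) − 2(38.02) = 63.43
  D: 0 + 1(38.02) = 38.02

63.4 kmol/h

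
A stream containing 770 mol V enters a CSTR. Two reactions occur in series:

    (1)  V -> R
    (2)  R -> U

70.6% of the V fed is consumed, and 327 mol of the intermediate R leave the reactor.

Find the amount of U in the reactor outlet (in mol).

217 mol

Conversion of V: V consumed = 1ξ₁ = 0.706 × 770 → ξ₁ = 543.6 mol.
R balance: n_R = 0 + 1ξ₁ − 1ξ₂ = 327 → ξ₂ = (1·543.6 − 327)/1 = 216.6 mol.
Outlet amounts (n = n₀ + Σ ν·ξ):
  V: 770 − 1(543.6) = 226.4
  R: 0 + 1(543.6) − 1(216.6) = 327
  U: 0 + 1(216.6) = 216.6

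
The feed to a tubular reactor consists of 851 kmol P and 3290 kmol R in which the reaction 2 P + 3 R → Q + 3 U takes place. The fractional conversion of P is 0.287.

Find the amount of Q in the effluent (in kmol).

122 kmol

P reacted = 0.287 × 851 = 244.2 kmol; ν_P = −2, so ξ = 244.2/2 = 122.1 kmol.
Outlet amounts (n = n₀ + ν ξ):
  P: 851 − 2(122.1) = 606.8
  R: 3290 − 3(122.1) = 2924
  Q: 0 + 1(122.1) = 122.1
  U: 0 + 3(122.1) = 366.4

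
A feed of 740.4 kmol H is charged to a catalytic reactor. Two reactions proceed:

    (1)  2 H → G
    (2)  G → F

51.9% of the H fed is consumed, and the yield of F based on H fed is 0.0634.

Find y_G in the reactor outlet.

Conversion of H: H consumed = 2ξ₁ = 0.519 × 740.4 → ξ₁ = 192.1 kmol.
Yield of F: 1ξ₂ / 740.4 = 0.0634 → ξ₂ = 46.94 kmol.
Outlet amounts (n = n₀ + Σ ν·ξ):
  H: 740.4 − 2(192.1) = 356.1
  G: 0 + 1(192.1) − 1(46.94) = 145.2
  F: 0 + 1(46.94) = 46.94
Total out = 548.3 kmol; y_G = 145.2 / 548.3 = 0.2648.

0.265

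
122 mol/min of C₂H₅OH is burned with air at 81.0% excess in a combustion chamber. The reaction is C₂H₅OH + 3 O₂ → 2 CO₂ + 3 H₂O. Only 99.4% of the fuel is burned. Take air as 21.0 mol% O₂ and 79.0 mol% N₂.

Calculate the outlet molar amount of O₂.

Stoichiometric O₂ = 3 × 122 = 366 mol/min; O₂ fed = 366 × 1.810 = 662.5 mol/min.
N₂ fed = 662.5 × 79/21 = 2492 mol/min.
Fuel reacted = 0.994 × 122 → ξ = 121.3 mol/min.
Outlet (n = n₀ + ν ξ):
  C₂H₅OH: 122 − 1(121.3) = 0.732
  O₂: 662.5 − 3(121.3) = 298.7
  N₂: 2492 (inert)
  CO₂: 0 + 2(121.3) = 242.5
  H₂O: 0 + 3(121.3) = 363.8

299 mol/min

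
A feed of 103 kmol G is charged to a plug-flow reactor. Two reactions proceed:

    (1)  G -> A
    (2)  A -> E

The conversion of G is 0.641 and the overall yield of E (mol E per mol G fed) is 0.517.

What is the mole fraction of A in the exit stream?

Conversion of G: G consumed = 1ξ₁ = 0.641 × 103 → ξ₁ = 66.02 kmol.
Yield of E: 1ξ₂ / 103 = 0.517 → ξ₂ = 53.25 kmol.
Outlet amounts (n = n₀ + Σ ν·ξ):
  G: 103 − 1(66.02) = 36.98
  A: 0 + 1(66.02) − 1(53.25) = 12.77
  E: 0 + 1(53.25) = 53.25
Total out = 103 kmol; y_A = 12.77 / 103 = 0.124.

0.124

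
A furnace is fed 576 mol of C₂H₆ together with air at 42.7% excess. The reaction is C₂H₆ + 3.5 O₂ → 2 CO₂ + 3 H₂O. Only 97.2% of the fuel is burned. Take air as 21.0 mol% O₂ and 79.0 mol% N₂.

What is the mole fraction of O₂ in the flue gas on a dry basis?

Stoichiometric O₂ = 3.5 × 576 = 2016 mol; O₂ fed = 2016 × 1.427 = 2877 mol.
N₂ fed = 2877 × 79/21 = 10820 mol.
Fuel reacted = 0.972 × 576 → ξ = 559.9 mol.
Outlet (n = n₀ + ν ξ):
  C₂H₆: 576 − 1(559.9) = 16.13
  O₂: 2877 − 3.5(559.9) = 917.3
  N₂: 10820 (inert)
  CO₂: 0 + 2(559.9) = 1120
  H₂O: 0 + 3(559.9) = 1680
Dry total = 12880 mol; y_O₂ (dry) = 917.3 / 12880 = 0.07124.

0.0712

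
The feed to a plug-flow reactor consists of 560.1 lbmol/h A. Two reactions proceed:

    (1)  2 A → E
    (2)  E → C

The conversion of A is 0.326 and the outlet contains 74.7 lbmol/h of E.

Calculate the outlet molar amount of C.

Conversion of A: A consumed = 2ξ₁ = 0.326 × 560.1 → ξ₁ = 91.3 lbmol/h.
E balance: n_E = 0 + 1ξ₁ − 1ξ₂ = 74.7 → ξ₂ = (1·91.3 − 74.7)/1 = 16.6 lbmol/h.
Outlet amounts (n = n₀ + Σ ν·ξ):
  A: 560.1 − 2(91.3) = 377.5
  E: 0 + 1(91.3) − 1(16.6) = 74.7
  C: 0 + 1(16.6) = 16.6

16.6 lbmol/h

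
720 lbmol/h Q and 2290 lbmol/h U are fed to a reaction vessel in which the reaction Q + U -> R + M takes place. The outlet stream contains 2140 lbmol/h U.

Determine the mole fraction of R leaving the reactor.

For U: n = n₀ − 1ξ → 2140 = 2290 − 1ξ, giving ξ = 150 lbmol/h.
Outlet amounts (n = n₀ + ν ξ):
  Q: 720 − 1(150) = 570
  U: 2290 − 1(150) = 2140
  R: 0 + 1(150) = 150
  M: 0 + 1(150) = 150
Total out = 3010 lbmol/h; y_R = 150 / 3010 = 0.04983.

0.0498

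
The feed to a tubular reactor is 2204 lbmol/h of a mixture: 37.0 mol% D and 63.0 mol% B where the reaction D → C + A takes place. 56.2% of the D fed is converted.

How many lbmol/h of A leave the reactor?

D reacted = 0.562 × 815.5 = 458.3 lbmol/h; ν_D = −1, so ξ = 458.3/1 = 458.3 lbmol/h.
Outlet amounts (n = n₀ + ν ξ):
  D: 815.5 − 1(458.3) = 357.2
  C: 0 + 1(458.3) = 458.3
  A: 0 + 1(458.3) = 458.3
  B: 1389 (inert)

458 lbmol/h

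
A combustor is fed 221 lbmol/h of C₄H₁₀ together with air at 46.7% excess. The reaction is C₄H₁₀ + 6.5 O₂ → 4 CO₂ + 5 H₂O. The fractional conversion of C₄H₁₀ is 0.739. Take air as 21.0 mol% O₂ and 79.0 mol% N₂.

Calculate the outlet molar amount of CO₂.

Stoichiometric O₂ = 6.5 × 221 = 1436 lbmol/h; O₂ fed = 1436 × 1.467 = 2107 lbmol/h.
N₂ fed = 2107 × 79/21 = 7928 lbmol/h.
Fuel reacted = 0.739 × 221 → ξ = 163.3 lbmol/h.
Outlet (n = n₀ + ν ξ):
  C₄H₁₀: 221 − 1(163.3) = 57.68
  O₂: 2107 − 6.5(163.3) = 1046
  N₂: 7928 (inert)
  CO₂: 0 + 4(163.3) = 653.3
  H₂O: 0 + 5(163.3) = 816.6

653 lbmol/h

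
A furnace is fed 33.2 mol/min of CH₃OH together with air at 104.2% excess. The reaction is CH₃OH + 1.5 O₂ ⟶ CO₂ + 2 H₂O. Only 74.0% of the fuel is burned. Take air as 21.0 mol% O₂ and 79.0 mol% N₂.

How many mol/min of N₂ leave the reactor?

383 mol/min

Stoichiometric O₂ = 1.5 × 33.2 = 49.8 mol/min; O₂ fed = 49.8 × 2.042 = 101.7 mol/min.
N₂ fed = 101.7 × 79/21 = 382.6 mol/min.
Fuel reacted = 0.74 × 33.2 → ξ = 24.57 mol/min.
Outlet (n = n₀ + ν ξ):
  CH₃OH: 33.2 − 1(24.57) = 8.632
  O₂: 101.7 − 1.5(24.57) = 64.84
  N₂: 382.6 (inert)
  CO₂: 0 + 1(24.57) = 24.57
  H₂O: 0 + 2(24.57) = 49.14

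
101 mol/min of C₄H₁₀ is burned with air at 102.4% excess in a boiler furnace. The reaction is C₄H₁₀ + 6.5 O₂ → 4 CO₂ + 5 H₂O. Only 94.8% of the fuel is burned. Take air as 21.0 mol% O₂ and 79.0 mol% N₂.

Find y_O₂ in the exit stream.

Stoichiometric O₂ = 6.5 × 101 = 656.5 mol/min; O₂ fed = 656.5 × 2.024 = 1329 mol/min.
N₂ fed = 1329 × 79/21 = 4999 mol/min.
Fuel reacted = 0.948 × 101 → ξ = 95.75 mol/min.
Outlet (n = n₀ + ν ξ):
  C₄H₁₀: 101 − 1(95.75) = 5.252
  O₂: 1329 − 6.5(95.75) = 706.4
  N₂: 4999 (inert)
  CO₂: 0 + 4(95.75) = 383
  H₂O: 0 + 5(95.75) = 478.7
Total out = 6572 mol/min; y_O₂ = 706.4 / 6572 = 0.1075.

0.107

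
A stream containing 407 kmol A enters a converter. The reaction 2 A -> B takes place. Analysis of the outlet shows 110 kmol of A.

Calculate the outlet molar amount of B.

148 kmol

For A: n = n₀ − 2ξ → 110 = 407 − 2ξ, giving ξ = 148.5 kmol.
Outlet amounts (n = n₀ + ν ξ):
  A: 407 − 2(148.5) = 110
  B: 0 + 1(148.5) = 148.5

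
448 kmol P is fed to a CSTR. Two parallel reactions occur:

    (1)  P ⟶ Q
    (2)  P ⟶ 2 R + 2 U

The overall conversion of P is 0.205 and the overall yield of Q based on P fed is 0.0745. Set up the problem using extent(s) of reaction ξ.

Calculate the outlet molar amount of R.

117 kmol

Yield of Q: 1ξ₁ / 448 = 0.0745 → ξ₁ = 33.38 kmol.
Conversion of P: 1ξ₁ + 1ξ₂ = 0.205 × 448 = 91.84 → ξ₂ = 58.46 kmol.
Outlet amounts (n = n₀ + Σ ν·ξ):
  P: 448 − 1(33.38) − 1(58.46) = 356.2
  Q: 0 + 1(33.38) = 33.38
  R: 0 + 2(58.46) = 116.9
  U: 0 + 2(58.46) = 116.9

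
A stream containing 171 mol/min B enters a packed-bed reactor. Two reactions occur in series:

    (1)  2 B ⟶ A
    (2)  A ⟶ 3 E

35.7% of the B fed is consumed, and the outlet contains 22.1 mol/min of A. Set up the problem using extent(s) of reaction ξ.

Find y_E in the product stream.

Conversion of B: B consumed = 2ξ₁ = 0.357 × 171 → ξ₁ = 30.52 mol/min.
A balance: n_A = 0 + 1ξ₁ − 1ξ₂ = 22.1 → ξ₂ = (1·30.52 − 22.1)/1 = 8.423 mol/min.
Outlet amounts (n = n₀ + Σ ν·ξ):
  B: 171 − 2(30.52) = 110
  A: 0 + 1(30.52) − 1(8.423) = 22.1
  E: 0 + 3(8.423) = 25.27
Total out = 157.3 mol/min; y_E = 25.27 / 157.3 = 0.1606.

0.161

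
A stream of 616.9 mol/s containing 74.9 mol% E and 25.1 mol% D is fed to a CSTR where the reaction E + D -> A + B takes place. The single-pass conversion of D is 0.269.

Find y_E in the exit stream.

0.681

D reacted = 0.269 × 154.8 = 41.65 mol/s; ν_D = −1, so ξ = 41.65/1 = 41.65 mol/s.
Outlet amounts (n = n₀ + ν ξ):
  E: 462.1 − 1(41.65) = 420.4
  D: 154.8 − 1(41.65) = 113.2
  A: 0 + 1(41.65) = 41.65
  B: 0 + 1(41.65) = 41.65
Total out = 616.9 mol/s; y_E = 420.4 / 616.9 = 0.6815.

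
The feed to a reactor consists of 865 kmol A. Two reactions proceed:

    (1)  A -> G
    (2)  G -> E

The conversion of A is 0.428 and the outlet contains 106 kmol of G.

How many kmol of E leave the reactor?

264 kmol

Conversion of A: A consumed = 1ξ₁ = 0.428 × 865 → ξ₁ = 370.2 kmol.
G balance: n_G = 0 + 1ξ₁ − 1ξ₂ = 106 → ξ₂ = (1·370.2 − 106)/1 = 264.2 kmol.
Outlet amounts (n = n₀ + Σ ν·ξ):
  A: 865 − 1(370.2) = 494.8
  G: 0 + 1(370.2) − 1(264.2) = 106
  E: 0 + 1(264.2) = 264.2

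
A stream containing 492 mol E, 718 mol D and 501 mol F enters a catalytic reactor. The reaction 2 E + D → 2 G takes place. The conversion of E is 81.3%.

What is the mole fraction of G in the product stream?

0.265

E reacted = 0.813 × 492 = 400 mol; ν_E = −2, so ξ = 400/2 = 200 mol.
Outlet amounts (n = n₀ + ν ξ):
  E: 492 − 2(200) = 92
  D: 718 − 1(200) = 518
  G: 0 + 2(200) = 400
  F: 501 (inert)
Total out = 1511 mol; y_G = 400 / 1511 = 0.2647.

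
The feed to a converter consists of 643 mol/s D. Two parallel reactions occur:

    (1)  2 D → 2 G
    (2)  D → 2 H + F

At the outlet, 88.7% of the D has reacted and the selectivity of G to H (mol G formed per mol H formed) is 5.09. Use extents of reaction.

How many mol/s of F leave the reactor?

Conversion of D: D consumed = 0.887 × 643 = 570.3 mol/s = 2ξ₁ + 1ξ₂.
Selectivity: 2ξ₁ / (2ξ₂) = 5.09 → ξ₁ = 5.09 ξ₂.
Substitute: (2·5.09 + 1) ξ₂ = 570.3 → ξ₂ = 51.01 mol/s, ξ₁ = 259.7 mol/s.
Outlet amounts (n = n₀ + Σ ν·ξ):
  D: 643 − 2(259.7) − 1(51.01) = 72.66
  G: 0 + 2(259.7) = 519.3
  H: 0 + 2(51.01) = 102
  F: 0 + 1(51.01) = 51.01

51 mol/s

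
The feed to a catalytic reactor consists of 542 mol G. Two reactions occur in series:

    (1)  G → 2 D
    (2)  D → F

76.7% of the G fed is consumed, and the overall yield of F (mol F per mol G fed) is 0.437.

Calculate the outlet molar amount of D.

595 mol

Conversion of G: G consumed = 1ξ₁ = 0.767 × 542 → ξ₁ = 415.7 mol.
Yield of F: 1ξ₂ / 542 = 0.437 → ξ₂ = 236.9 mol.
Outlet amounts (n = n₀ + Σ ν·ξ):
  G: 542 − 1(415.7) = 126.3
  D: 0 + 2(415.7) − 1(236.9) = 594.6
  F: 0 + 1(236.9) = 236.9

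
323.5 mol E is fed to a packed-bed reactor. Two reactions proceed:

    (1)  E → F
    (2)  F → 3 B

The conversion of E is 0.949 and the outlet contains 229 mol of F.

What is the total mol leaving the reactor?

Conversion of E: E consumed = 1ξ₁ = 0.949 × 323.5 → ξ₁ = 307 mol.
F balance: n_F = 0 + 1ξ₁ − 1ξ₂ = 229 → ξ₂ = (1·307 − 229)/1 = 78 mol.
Outlet amounts (n = n₀ + Σ ν·ξ):
  E: 323.5 − 1(307) = 16.5
  F: 0 + 1(307) − 1(78) = 229
  B: 0 + 3(78) = 234
Total out = 16.5 + 229 + 234 = 479.5 mol.

480 mol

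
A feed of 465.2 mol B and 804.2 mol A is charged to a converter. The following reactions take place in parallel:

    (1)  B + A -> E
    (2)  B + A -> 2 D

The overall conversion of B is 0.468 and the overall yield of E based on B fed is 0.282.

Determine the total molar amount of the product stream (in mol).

Yield of E: 1ξ₁ / 465.2 = 0.282 → ξ₁ = 131.2 mol.
Conversion of B: 1ξ₁ + 1ξ₂ = 0.468 × 465.2 = 217.7 → ξ₂ = 86.53 mol.
Outlet amounts (n = n₀ + Σ ν·ξ):
  B: 465.2 − 1(131.2) − 1(86.53) = 247.5
  A: 804.2 − 1(131.2) − 1(86.53) = 586.5
  E: 0 + 1(131.2) = 131.2
  D: 0 + 2(86.53) = 173.1
Total out = 247.5 + 586.5 + 131.2 + 173.1 = 1138 mol.

1140 mol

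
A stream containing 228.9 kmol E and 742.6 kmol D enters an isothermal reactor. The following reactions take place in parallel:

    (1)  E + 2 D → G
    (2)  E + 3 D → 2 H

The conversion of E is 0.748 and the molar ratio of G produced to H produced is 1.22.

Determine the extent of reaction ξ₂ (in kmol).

ξ₂ = 49.8 kmol

Conversion of E: E consumed = 0.748 × 228.9 = 171.2 kmol = 1ξ₁ + 1ξ₂.
Selectivity: 1ξ₁ / (2ξ₂) = 1.22 → ξ₁ = 2.44 ξ₂.
Substitute: (1·2.44 + 1) ξ₂ = 171.2 → ξ₂ = 49.77 kmol, ξ₁ = 121.4 kmol.
Outlet amounts (n = n₀ + Σ ν·ξ):
  E: 228.9 − 1(121.4) − 1(49.77) = 57.68
  D: 742.6 − 2(121.4) − 3(49.77) = 350.4
  G: 0 + 1(121.4) = 121.4
  H: 0 + 2(49.77) = 99.54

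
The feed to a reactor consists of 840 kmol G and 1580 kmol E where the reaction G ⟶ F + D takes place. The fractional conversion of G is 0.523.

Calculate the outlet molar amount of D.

439 kmol

G reacted = 0.523 × 840 = 439.3 kmol; ν_G = −1, so ξ = 439.3/1 = 439.3 kmol.
Outlet amounts (n = n₀ + ν ξ):
  G: 840 − 1(439.3) = 400.7
  F: 0 + 1(439.3) = 439.3
  D: 0 + 1(439.3) = 439.3
  E: 1580 (inert)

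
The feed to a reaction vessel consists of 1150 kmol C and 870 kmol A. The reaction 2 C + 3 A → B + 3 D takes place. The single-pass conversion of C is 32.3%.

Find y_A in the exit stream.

0.171

C reacted = 0.323 × 1150 = 371.4 kmol; ν_C = −2, so ξ = 371.4/2 = 185.7 kmol.
Outlet amounts (n = n₀ + ν ξ):
  C: 1150 − 2(185.7) = 778.5
  A: 870 − 3(185.7) = 312.8
  B: 0 + 1(185.7) = 185.7
  D: 0 + 3(185.7) = 557.2
Total out = 1834 kmol; y_A = 312.8 / 1834 = 0.1705.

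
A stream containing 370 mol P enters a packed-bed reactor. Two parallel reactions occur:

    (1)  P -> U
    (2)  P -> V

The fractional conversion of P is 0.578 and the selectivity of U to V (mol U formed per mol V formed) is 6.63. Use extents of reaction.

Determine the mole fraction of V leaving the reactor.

Conversion of P: P consumed = 0.578 × 370 = 213.9 mol = 1ξ₁ + 1ξ₂.
Selectivity: 1ξ₁ / (1ξ₂) = 6.63 → ξ₁ = 6.63 ξ₂.
Substitute: (1·6.63 + 1) ξ₂ = 213.9 → ξ₂ = 28.03 mol, ξ₁ = 185.8 mol.
Outlet amounts (n = n₀ + Σ ν·ξ):
  P: 370 − 1(185.8) − 1(28.03) = 156.1
  U: 0 + 1(185.8) = 185.8
  V: 0 + 1(28.03) = 28.03
Total out = 370 mol; y_V = 28.03 / 370 = 0.07575.

0.0758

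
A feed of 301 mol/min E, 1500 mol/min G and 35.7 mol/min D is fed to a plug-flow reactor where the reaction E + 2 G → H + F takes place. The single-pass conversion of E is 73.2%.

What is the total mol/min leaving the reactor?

1620 mol/min

E reacted = 0.732 × 301 = 220.3 mol/min; ν_E = −1, so ξ = 220.3/1 = 220.3 mol/min.
Outlet amounts (n = n₀ + ν ξ):
  E: 301 − 1(220.3) = 80.67
  G: 1500 − 2(220.3) = 1059
  H: 0 + 1(220.3) = 220.3
  F: 0 + 1(220.3) = 220.3
  D: 35.7 (inert)
Total out = 80.67 + 1059 + 220.3 + 220.3 + 35.7 = 1616 mol/min.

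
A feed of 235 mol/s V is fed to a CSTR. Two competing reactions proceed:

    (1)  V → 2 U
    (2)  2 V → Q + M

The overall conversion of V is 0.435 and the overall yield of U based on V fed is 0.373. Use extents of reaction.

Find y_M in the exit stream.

0.105

Yield of U: 2ξ₁ / 235 = 0.373 → ξ₁ = 43.83 mol/s.
Conversion of V: 1ξ₁ + 2ξ₂ = 0.435 × 235 = 102.2 → ξ₂ = 29.2 mol/s.
Outlet amounts (n = n₀ + Σ ν·ξ):
  V: 235 − 1(43.83) − 2(29.2) = 132.8
  U: 0 + 2(43.83) = 87.66
  Q: 0 + 1(29.2) = 29.2
  M: 0 + 1(29.2) = 29.2
Total out = 278.8 mol/s; y_M = 29.2 / 278.8 = 0.1047.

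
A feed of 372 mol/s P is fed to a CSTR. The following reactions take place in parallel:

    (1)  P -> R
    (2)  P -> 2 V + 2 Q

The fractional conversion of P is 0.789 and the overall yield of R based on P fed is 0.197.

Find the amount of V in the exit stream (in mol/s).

440 mol/s

Yield of R: 1ξ₁ / 372 = 0.197 → ξ₁ = 73.28 mol/s.
Conversion of P: 1ξ₁ + 1ξ₂ = 0.789 × 372 = 293.5 → ξ₂ = 220.2 mol/s.
Outlet amounts (n = n₀ + Σ ν·ξ):
  P: 372 − 1(73.28) − 1(220.2) = 78.49
  R: 0 + 1(73.28) = 73.28
  V: 0 + 2(220.2) = 440.4
  Q: 0 + 2(220.2) = 440.4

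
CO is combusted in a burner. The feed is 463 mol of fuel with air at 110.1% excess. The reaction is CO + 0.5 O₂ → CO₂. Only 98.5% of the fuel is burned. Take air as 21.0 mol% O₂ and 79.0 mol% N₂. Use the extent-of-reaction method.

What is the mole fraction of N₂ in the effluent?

Stoichiometric O₂ = 0.5 × 463 = 231.5 mol; O₂ fed = 231.5 × 2.101 = 486.4 mol.
N₂ fed = 486.4 × 79/21 = 1830 mol.
Fuel reacted = 0.985 × 463 → ξ = 456.1 mol.
Outlet (n = n₀ + ν ξ):
  CO: 463 − 1(456.1) = 6.945
  O₂: 486.4 − 0.5(456.1) = 258.4
  N₂: 1830 (inert)
  CO₂: 0 + 1(456.1) = 456.1
Total out = 2551 mol; y_N₂ = 1830 / 2551 = 0.7172.

0.717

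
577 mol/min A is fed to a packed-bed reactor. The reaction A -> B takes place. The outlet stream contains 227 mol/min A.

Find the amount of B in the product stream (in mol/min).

For A: n = n₀ − 1ξ → 227 = 577 − 1ξ, giving ξ = 350 mol/min.
Outlet amounts (n = n₀ + ν ξ):
  A: 577 − 1(350) = 227
  B: 0 + 1(350) = 350

350 mol/min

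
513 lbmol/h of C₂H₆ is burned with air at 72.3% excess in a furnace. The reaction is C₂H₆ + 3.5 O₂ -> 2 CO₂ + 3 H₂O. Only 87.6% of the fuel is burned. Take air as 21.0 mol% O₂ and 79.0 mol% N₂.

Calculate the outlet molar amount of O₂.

1520 lbmol/h

Stoichiometric O₂ = 3.5 × 513 = 1796 lbmol/h; O₂ fed = 1796 × 1.723 = 3094 lbmol/h.
N₂ fed = 3094 × 79/21 = 11640 lbmol/h.
Fuel reacted = 0.876 × 513 → ξ = 449.4 lbmol/h.
Outlet (n = n₀ + ν ξ):
  C₂H₆: 513 − 1(449.4) = 63.61
  O₂: 3094 − 3.5(449.4) = 1521
  N₂: 11640 (inert)
  CO₂: 0 + 2(449.4) = 898.8
  H₂O: 0 + 3(449.4) = 1348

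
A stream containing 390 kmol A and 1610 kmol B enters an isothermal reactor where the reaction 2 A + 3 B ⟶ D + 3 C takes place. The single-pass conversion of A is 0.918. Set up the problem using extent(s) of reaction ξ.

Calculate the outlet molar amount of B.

A reacted = 0.918 × 390 = 358 kmol; ν_A = −2, so ξ = 358/2 = 179 kmol.
Outlet amounts (n = n₀ + ν ξ):
  A: 390 − 2(179) = 31.98
  B: 1610 − 3(179) = 1073
  D: 0 + 1(179) = 179
  C: 0 + 3(179) = 537

1070 kmol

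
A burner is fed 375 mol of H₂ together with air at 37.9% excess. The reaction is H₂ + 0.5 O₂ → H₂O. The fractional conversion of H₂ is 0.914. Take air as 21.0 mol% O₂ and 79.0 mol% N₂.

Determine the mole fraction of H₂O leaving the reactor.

Stoichiometric O₂ = 0.5 × 375 = 187.5 mol; O₂ fed = 187.5 × 1.379 = 258.6 mol.
N₂ fed = 258.6 × 79/21 = 972.7 mol.
Fuel reacted = 0.914 × 375 → ξ = 342.8 mol.
Outlet (n = n₀ + ν ξ):
  H₂: 375 − 1(342.8) = 32.25
  O₂: 258.6 − 0.5(342.8) = 87.19
  N₂: 972.7 (inert)
  H₂O: 0 + 1(342.8) = 342.8
Total out = 1435 mol; y_H₂O = 342.8 / 1435 = 0.2389.

0.239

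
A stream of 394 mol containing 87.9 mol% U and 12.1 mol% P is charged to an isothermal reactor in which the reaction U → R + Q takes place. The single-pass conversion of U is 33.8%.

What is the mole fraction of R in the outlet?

0.229

U reacted = 0.338 × 346.3 = 117.1 mol; ν_U = −1, so ξ = 117.1/1 = 117.1 mol.
Outlet amounts (n = n₀ + ν ξ):
  U: 346.3 − 1(117.1) = 229.3
  R: 0 + 1(117.1) = 117.1
  Q: 0 + 1(117.1) = 117.1
  P: 47.67 (inert)
Total out = 511.1 mol; y_R = 117.1 / 511.1 = 0.2291.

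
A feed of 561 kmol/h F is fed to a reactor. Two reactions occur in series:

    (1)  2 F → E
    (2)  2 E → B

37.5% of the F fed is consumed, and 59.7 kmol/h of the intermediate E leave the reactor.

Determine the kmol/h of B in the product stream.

22.7 kmol/h

Conversion of F: F consumed = 2ξ₁ = 0.375 × 561 → ξ₁ = 105.2 kmol/h.
E balance: n_E = 0 + 1ξ₁ − 2ξ₂ = 59.7 → ξ₂ = (1·105.2 − 59.7)/2 = 22.74 kmol/h.
Outlet amounts (n = n₀ + Σ ν·ξ):
  F: 561 − 2(105.2) = 350.6
  E: 0 + 1(105.2) − 2(22.74) = 59.7
  B: 0 + 1(22.74) = 22.74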